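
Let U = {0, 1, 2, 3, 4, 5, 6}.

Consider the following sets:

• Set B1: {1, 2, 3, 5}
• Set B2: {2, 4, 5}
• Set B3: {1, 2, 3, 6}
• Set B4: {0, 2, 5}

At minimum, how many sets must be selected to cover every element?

B2 and B3 and B4 together: B2 ∪ B3 ∪ B4 = {0, 1, 2, 3, 4, 5, 6} — every element is covered.
Only B4 contains 0, so B4 is forced; the remaining 4 elements need at least 2 more sets (each remaining set adds at most 3) — so at least 3 sets are needed, and 3 is optimal.

3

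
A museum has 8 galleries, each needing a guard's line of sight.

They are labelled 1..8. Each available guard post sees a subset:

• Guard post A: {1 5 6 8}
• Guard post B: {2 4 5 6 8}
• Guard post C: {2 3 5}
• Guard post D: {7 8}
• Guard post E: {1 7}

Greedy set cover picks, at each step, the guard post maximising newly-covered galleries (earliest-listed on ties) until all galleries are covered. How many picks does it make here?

Greedy: pick B (covers 5 new) → pick E (covers 2 new) → pick C (covers 1 new). Total picks: 3.

3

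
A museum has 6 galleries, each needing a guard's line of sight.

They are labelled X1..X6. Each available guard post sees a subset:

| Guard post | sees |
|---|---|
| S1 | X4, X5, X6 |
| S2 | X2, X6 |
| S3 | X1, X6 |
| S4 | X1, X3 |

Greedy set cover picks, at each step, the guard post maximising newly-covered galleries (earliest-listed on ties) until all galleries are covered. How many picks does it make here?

3

Greedy: pick S1 (covers 3 new) → pick S4 (covers 2 new) → pick S2 (covers 1 new). Total picks: 3.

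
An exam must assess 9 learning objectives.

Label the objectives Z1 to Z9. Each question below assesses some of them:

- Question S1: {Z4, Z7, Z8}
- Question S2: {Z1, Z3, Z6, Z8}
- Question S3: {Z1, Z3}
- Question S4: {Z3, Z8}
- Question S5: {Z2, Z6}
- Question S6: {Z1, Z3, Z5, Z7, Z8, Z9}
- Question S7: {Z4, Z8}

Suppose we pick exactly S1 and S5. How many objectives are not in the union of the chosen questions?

Union of S1, S5 = {Z2, Z4, Z6, Z7, Z8}.
Not covered: Z1, Z3, Z5, Z9 — 4 objectives.

4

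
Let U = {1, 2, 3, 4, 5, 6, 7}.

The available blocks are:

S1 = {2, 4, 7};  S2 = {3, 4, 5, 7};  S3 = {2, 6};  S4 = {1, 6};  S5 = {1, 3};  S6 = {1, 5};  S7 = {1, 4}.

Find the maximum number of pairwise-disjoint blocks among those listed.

S1, S4 are pairwise disjoint (S1={2,4,7}; S4={1,6}).
Every remaining block overlaps one of these, and no 3 of the listed blocks are pairwise disjoint, so 2 is the maximum.

2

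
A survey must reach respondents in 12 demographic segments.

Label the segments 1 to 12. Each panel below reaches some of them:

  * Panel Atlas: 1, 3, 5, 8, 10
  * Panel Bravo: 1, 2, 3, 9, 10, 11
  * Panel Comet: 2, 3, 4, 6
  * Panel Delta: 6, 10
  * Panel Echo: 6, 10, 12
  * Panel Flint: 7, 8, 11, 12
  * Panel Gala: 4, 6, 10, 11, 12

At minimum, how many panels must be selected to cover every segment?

4

Take {Atlas, Bravo, Flint, Gala}. Their union is {1, 2, 3, 4, 5, 6, 7, 8, 9, 10, 11, 12}, which is all 12 segments.
No 3 of the 7 panels cover everything (all 35 combinations miss at least one segment), so 4 is optimal.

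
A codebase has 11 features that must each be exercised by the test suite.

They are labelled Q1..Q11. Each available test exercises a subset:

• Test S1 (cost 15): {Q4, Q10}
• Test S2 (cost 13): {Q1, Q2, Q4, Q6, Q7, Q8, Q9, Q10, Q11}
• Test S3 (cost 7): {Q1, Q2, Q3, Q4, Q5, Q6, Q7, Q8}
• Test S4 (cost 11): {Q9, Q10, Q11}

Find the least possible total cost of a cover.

S3, S4 together cover every feature (S3 ∪ S4 = {Q1, Q2, Q3, Q4, Q5, Q6, Q7, Q8, Q9, Q10, Q11}); total cost 7 + 11 = 18.
No covering selection has total cost below 18.

18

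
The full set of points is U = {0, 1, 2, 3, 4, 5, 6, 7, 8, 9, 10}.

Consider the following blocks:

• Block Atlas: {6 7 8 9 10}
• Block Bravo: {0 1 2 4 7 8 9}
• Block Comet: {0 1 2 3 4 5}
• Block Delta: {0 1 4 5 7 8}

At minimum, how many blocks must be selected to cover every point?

2

Atlas and Comet together: Atlas ∪ Comet = {0, 1, 2, 3, 4, 5, 6, 7, 8, 9, 10} — every point is covered.
No single block has all 11 points (the largest, Bravo, has 7), so 2 is optimal.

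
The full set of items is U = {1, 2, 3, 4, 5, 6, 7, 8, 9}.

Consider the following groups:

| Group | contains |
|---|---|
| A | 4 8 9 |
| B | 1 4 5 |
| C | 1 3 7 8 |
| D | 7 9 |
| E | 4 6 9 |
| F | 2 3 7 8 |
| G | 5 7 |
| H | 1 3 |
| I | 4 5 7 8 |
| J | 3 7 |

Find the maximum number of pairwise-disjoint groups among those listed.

3

E, G, H are pairwise disjoint (E={4,6,9}; G={5,7}; H={1,3}).
Every remaining group overlaps one of these, and no 4 of the listed groups are pairwise disjoint, so 3 is the maximum.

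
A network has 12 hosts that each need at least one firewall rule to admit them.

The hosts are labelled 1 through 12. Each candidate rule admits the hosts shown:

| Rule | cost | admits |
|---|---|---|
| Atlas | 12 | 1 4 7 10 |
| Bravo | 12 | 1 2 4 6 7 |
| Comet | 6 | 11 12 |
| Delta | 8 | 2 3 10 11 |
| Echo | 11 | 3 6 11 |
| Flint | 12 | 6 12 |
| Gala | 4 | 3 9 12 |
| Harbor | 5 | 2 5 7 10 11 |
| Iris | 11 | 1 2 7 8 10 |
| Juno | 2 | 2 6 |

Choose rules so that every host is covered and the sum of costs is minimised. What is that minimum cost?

32

Bravo, Gala, Harbor, Iris together cover every host (Bravo ∪ Gala ∪ Harbor ∪ Iris = {1, 2, 3, 4, 5, 6, 7, 8, 9, 10, 11, 12}); total cost 12 + 4 + 5 + 11 = 32.
The greedy pick Harbor, Gala, Juno, Iris, Atlas costs 34; no covering selection beats 32.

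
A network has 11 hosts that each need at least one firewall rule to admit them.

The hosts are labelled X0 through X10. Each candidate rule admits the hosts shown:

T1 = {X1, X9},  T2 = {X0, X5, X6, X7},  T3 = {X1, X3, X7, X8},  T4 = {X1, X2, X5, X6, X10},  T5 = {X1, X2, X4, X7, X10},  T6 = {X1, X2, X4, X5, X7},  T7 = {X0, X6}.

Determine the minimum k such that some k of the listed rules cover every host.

4

T1 and T2 and T3 and T5 together: T1 ∪ T2 ∪ T3 ∪ T5 = {X0, X1, X2, X3, X4, X5, X6, X7, X8, X9, X10} — every host is covered.
Only T1 contains X9, so T1 is forced; the remaining 9 hosts need at least 3 more rules (each remaining rule adds at most 4) — so at least 4 rules are needed, and 4 is optimal.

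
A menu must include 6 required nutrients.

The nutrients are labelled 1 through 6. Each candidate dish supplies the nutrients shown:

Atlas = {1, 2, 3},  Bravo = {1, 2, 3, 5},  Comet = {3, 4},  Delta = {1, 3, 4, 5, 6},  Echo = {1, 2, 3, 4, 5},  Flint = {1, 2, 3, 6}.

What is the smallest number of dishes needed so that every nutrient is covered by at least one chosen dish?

Bravo and Delta together: Bravo ∪ Delta = {1, 2, 3, 4, 5, 6} — every nutrient is covered.
No single dish has all 6 nutrients (the largest, Delta, has 5), so 2 is optimal.

2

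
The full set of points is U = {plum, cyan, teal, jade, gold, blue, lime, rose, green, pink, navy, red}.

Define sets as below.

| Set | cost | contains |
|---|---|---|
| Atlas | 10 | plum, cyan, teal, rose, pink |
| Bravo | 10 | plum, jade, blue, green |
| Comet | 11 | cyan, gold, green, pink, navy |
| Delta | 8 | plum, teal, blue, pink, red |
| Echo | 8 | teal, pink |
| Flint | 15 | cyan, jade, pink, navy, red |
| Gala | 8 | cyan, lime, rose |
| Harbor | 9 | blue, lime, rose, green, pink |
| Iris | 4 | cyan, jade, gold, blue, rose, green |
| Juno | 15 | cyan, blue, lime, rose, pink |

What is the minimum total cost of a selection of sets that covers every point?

Comet, Delta, Gala, Iris together cover every point (Comet ∪ Delta ∪ Gala ∪ Iris = {plum, cyan, teal, jade, gold, blue, lime, rose, green, pink, navy, red}); total cost 11 + 8 + 8 + 4 = 31.
No covering selection has total cost below 31.

31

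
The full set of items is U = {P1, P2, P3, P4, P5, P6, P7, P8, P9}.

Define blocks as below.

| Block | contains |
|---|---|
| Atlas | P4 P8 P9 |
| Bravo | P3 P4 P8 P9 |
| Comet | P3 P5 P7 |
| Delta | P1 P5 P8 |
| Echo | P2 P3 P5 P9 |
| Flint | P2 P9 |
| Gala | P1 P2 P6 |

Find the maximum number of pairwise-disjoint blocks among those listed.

3

Atlas, Comet, Gala are pairwise disjoint (Atlas={P4,P8,P9}; Comet={P3,P5,P7}; Gala={P1,P2,P6}).
Every remaining block overlaps one of these, and no 4 of the listed blocks are pairwise disjoint, so 3 is the maximum.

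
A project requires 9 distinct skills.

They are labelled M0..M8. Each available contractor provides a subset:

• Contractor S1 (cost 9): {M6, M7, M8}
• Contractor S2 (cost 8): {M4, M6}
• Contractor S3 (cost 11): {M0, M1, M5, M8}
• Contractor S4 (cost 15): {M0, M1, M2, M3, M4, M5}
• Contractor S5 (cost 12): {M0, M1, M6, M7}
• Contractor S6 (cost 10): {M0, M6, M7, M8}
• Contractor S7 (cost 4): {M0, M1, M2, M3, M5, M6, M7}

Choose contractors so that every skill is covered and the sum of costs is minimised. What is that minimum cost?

S1, S2, S7 together cover every skill (S1 ∪ S2 ∪ S7 = {M0, M1, M2, M3, M4, M5, M6, M7, M8}); total cost 9 + 8 + 4 = 21.
No covering selection has total cost below 21.

21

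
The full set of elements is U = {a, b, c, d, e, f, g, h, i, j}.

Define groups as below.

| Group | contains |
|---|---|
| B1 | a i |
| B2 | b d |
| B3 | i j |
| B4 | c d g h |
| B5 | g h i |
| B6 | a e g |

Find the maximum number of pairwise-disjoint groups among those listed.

B2, B3, B6 are pairwise disjoint (B2={b,d}; B3={i,j}; B6={a,e,g}).
Every remaining group overlaps one of these, and no 4 of the listed groups are pairwise disjoint, so 3 is the maximum.

3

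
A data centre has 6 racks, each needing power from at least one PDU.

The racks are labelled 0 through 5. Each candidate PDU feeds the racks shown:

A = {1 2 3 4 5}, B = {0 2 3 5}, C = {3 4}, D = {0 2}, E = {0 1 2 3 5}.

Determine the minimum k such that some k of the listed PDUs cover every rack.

A and D together: A ∪ D = {0, 1, 2, 3, 4, 5} — every rack is covered.
No single PDU has all 6 racks (the largest, A, has 5), so 2 is optimal.

2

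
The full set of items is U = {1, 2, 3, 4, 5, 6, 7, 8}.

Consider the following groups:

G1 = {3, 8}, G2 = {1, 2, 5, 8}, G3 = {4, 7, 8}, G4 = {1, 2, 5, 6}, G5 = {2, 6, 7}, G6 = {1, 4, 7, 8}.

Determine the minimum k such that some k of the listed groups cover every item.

Take {G1, G3, G4}. Their union is {1, 2, 3, 4, 5, 6, 7, 8}, which is all 8 items.
Only G1 contains 3, so G1 is forced; the remaining 6 items need at least 2 more groups (each remaining group adds at most 4) — so at least 3 groups are needed, and 3 is optimal.

3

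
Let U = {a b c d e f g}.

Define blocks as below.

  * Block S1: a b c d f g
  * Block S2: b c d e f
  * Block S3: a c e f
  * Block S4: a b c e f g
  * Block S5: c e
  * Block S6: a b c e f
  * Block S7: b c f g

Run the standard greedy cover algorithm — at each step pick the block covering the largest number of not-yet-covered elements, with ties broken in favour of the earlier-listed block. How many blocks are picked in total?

Greedy: pick S1 (covers 6 new) → pick S2 (covers 1 new). Total picks: 2.

2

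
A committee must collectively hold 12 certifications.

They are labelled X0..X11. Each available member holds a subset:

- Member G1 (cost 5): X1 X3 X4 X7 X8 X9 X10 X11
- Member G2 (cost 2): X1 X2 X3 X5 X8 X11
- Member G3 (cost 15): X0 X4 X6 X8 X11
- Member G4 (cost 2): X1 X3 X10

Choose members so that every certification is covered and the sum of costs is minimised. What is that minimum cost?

22

G1, G2, G3 together cover every certification (G1 ∪ G2 ∪ G3 = {X0, X1, X2, X3, X4, X5, X6, X7, X8, X9, X10, X11}); total cost 5 + 2 + 15 = 22.
No covering selection has total cost below 22.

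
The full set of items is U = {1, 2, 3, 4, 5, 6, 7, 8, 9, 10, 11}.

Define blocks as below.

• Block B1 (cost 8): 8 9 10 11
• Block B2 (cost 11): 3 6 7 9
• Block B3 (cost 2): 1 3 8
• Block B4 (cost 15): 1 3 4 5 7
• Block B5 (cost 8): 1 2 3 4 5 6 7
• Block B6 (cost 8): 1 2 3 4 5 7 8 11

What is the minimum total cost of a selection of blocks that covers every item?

B1, B5 together cover every item (B1 ∪ B5 = {1, 2, 3, 4, 5, 6, 7, 8, 9, 10, 11}); total cost 8 + 8 = 16.
The greedy pick B3, B5, B1 costs 18; no covering selection beats 16.

16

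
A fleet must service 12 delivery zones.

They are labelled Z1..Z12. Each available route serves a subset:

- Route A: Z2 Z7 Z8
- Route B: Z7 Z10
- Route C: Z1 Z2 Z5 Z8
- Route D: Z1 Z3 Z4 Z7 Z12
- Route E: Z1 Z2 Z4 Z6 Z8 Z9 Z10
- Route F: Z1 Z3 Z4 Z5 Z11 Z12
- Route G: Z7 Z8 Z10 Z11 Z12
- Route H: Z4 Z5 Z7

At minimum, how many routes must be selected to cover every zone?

B and E and F together: B ∪ E ∪ F = {Z1, Z2, Z3, Z4, Z5, Z6, Z7, Z8, Z9, Z10, Z11, Z12} — every zone is covered.
Only E contains Z6, so E is forced; the remaining 5 zones need at least 2 more routes (each remaining route adds at most 4) — so at least 3 routes are needed, and 3 is optimal.

3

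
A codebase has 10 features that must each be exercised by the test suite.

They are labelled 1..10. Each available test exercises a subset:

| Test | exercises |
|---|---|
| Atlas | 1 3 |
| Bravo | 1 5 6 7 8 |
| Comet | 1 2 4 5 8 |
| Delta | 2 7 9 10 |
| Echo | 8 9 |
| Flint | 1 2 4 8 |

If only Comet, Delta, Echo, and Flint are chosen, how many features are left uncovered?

2

Union of Comet, Delta, Echo, Flint = {1, 2, 4, 5, 7, 8, 9, 10}.
Not covered: 3, 6 — 2 features.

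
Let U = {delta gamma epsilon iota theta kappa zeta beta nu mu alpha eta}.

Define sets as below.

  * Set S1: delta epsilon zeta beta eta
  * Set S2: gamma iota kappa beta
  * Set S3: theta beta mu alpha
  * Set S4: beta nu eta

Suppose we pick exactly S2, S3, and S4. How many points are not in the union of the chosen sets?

Union of S2, S3, S4 = {gamma, iota, theta, kappa, beta, nu, mu, alpha, eta}.
Not covered: delta, epsilon, zeta — 3 points.

3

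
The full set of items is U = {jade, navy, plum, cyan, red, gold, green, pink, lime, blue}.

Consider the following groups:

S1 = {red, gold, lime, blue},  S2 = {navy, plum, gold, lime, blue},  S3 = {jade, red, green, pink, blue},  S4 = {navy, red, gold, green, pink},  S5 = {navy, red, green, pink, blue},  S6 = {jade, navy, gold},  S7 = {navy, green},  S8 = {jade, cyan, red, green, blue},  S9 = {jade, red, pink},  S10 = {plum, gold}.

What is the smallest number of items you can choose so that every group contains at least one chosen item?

3

The 3 items {red, gold, green} hit every group.
The groups S7, S9, S10 are pairwise disjoint, so any hitting set needs a separate item for each — at least 3. Hence 3 is optimal.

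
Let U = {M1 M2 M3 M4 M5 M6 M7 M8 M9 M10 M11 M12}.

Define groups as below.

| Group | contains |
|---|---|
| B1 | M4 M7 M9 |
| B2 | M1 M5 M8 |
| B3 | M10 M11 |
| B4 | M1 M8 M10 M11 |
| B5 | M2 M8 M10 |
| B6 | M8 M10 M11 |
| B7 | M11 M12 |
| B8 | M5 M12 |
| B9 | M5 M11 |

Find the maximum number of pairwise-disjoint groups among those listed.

3

B1, B2, B3 are pairwise disjoint (B1={M4,M7,M9}; B2={M1,M5,M8}; B3={M10,M11}).
Every remaining group overlaps one of these, and no 4 of the listed groups are pairwise disjoint, so 3 is the maximum.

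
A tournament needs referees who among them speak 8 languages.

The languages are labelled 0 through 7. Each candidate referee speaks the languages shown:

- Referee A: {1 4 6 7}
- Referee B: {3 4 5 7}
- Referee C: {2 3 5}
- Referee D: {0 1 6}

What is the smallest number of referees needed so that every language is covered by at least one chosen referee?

Take {A, C, D}. Their union is {0, 1, 2, 3, 4, 5, 6, 7}, which is all 8 languages.
Only D contains 0, so D is forced; the remaining 5 languages need at least 2 more referees (each remaining referee adds at most 4) — so at least 3 referees are needed, and 3 is optimal.

3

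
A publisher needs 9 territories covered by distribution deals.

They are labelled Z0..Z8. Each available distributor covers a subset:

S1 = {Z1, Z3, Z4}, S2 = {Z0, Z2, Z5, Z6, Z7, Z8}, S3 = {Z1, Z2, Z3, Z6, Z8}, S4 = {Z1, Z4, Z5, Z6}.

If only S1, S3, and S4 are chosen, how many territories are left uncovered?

Union of S1, S3, S4 = {Z1, Z2, Z3, Z4, Z5, Z6, Z8}.
Not covered: Z0, Z7 — 2 territories.

2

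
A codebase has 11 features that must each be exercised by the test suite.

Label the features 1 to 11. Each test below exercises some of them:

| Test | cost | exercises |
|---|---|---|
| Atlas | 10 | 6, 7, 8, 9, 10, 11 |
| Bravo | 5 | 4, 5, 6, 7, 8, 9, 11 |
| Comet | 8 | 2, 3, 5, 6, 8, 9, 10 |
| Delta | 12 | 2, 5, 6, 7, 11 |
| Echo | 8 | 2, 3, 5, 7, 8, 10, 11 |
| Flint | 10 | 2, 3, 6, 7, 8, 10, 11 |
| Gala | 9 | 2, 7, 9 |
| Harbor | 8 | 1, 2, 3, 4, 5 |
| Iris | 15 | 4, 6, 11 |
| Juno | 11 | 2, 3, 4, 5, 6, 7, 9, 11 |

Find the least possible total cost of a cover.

Atlas, Harbor together cover every feature (Atlas ∪ Harbor = {1, 2, 3, 4, 5, 6, 7, 8, 9, 10, 11}); total cost 10 + 8 = 18.
The greedy pick Bravo, Comet, Harbor costs 21; no covering selection beats 18.

18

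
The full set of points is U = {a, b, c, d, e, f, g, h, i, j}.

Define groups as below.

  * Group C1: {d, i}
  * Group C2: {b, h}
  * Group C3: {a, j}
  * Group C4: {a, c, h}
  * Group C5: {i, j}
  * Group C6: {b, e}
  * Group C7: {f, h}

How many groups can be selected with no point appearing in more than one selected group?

C1, C3, C6, C7 are pairwise disjoint (C1={d,i}; C3={a,j}; C6={b,e}; C7={f,h}).
Every remaining group overlaps one of these, and no 5 of the listed groups are pairwise disjoint, so 4 is the maximum.

4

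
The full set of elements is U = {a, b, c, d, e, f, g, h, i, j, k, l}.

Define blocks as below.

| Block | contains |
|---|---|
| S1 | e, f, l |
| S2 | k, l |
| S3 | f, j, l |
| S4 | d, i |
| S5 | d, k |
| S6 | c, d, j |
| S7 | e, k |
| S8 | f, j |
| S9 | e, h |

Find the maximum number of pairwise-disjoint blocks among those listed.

4

S2, S4, S8, S9 are pairwise disjoint (S2={k,l}; S4={d,i}; S8={f,j}; S9={e,h}).
Every remaining block overlaps one of these, and no 5 of the listed blocks are pairwise disjoint, so 4 is the maximum.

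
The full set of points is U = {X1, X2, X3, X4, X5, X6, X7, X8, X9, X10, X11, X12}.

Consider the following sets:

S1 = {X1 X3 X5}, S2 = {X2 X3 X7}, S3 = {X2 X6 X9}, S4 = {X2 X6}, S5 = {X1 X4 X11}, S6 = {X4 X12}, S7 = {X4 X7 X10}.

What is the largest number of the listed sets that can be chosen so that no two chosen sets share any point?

S1, S4, S7 are pairwise disjoint (S1={X1,X3,X5}; S4={X2,X6}; S7={X4,X7,X10}).
Every remaining set overlaps one of these, and no 4 of the listed sets are pairwise disjoint, so 3 is the maximum.

3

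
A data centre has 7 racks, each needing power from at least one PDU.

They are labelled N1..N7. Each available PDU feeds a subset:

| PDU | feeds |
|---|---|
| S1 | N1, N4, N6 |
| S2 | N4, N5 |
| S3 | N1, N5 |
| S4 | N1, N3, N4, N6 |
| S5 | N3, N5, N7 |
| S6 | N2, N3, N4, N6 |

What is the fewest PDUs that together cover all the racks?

Take {S4, S5, S6}. Their union is {N1, N2, N3, N4, N5, N6, N7}, which is all 7 racks.
Only S6 contains N2, so S6 is forced; the remaining 3 racks need at least 2 more PDUs (each remaining PDU adds at most 2) — so at least 3 PDUs are needed, and 3 is optimal.

3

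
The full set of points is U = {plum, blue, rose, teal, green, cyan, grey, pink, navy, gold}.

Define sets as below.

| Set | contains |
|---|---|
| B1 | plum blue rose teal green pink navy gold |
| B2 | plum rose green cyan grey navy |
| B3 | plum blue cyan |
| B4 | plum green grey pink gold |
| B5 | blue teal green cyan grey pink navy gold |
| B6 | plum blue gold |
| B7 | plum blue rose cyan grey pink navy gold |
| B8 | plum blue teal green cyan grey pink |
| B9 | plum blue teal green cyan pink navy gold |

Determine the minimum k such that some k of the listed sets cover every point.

2

B5 and B7 cover everything between them: the union {plum, blue, rose, teal, green, cyan, grey, pink, navy, gold} is all of U.
No single set has all 10 points (the largest, B1, has 8), so 2 is optimal.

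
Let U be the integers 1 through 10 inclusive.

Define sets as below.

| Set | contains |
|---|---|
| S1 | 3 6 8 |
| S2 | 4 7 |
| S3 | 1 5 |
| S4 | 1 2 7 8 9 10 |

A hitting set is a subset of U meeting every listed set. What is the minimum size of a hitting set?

Take H = {3, 5, 7}. Each listed set contains at least one of these, so H is a hitting set of size 3.
The sets S1, S2, S3 are pairwise disjoint, so any hitting set needs a separate item for each — at least 3. Hence 3 is optimal.

3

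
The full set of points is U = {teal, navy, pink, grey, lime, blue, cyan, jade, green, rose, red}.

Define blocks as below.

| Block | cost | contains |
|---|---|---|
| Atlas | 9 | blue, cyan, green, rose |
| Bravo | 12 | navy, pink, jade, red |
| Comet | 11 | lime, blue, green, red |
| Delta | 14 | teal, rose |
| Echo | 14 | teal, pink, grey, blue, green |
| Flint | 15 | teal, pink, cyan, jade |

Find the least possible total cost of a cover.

46

Atlas, Bravo, Comet, Echo together cover every point (Atlas ∪ Bravo ∪ Comet ∪ Echo = {teal, navy, pink, grey, lime, blue, cyan, jade, green, rose, red}); total cost 9 + 12 + 11 + 14 = 46.
No covering selection has total cost below 46.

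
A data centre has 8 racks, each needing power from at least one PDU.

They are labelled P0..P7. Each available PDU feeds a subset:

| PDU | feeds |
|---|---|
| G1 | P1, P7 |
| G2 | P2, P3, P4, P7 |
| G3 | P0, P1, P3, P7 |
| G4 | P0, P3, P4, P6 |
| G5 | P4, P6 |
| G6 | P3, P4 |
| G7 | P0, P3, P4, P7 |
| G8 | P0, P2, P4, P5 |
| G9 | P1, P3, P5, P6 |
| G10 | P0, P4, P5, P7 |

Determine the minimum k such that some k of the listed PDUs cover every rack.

3

G2 and G3 and G9 together: G2 ∪ G3 ∪ G9 = {P0, P1, P2, P3, P4, P5, P6, P7} — every rack is covered.
No 2 of the 10 PDUs cover everything (all 45 combinations miss at least one rack), so 3 is optimal.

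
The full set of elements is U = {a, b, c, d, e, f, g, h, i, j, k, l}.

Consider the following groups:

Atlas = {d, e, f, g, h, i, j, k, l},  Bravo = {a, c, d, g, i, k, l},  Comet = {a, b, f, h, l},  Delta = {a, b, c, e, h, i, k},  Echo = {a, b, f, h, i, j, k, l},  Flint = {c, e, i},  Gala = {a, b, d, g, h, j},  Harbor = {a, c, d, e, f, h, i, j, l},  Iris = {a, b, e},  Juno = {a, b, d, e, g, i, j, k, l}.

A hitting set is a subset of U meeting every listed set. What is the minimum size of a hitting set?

The 2 elements {a, i} hit every group.
The groups Comet, Flint are pairwise disjoint, so any hitting set needs a separate element for each — at least 2. Hence 2 is optimal.

2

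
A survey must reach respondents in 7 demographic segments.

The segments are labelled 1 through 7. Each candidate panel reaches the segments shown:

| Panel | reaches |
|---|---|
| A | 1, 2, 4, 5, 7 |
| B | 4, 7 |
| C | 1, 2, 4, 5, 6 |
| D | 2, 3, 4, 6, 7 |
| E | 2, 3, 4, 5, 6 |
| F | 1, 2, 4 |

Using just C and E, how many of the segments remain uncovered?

Union of C, E = {1, 2, 3, 4, 5, 6}.
Not covered: 7 — 1 segment.

1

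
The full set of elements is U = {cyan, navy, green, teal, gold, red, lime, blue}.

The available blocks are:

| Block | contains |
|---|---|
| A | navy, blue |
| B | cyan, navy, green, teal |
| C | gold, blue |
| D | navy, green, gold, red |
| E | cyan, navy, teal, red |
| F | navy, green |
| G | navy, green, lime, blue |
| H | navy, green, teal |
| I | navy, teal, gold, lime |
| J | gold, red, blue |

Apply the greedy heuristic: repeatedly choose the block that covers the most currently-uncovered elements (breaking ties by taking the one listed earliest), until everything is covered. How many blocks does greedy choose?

3

Greedy: pick B (covers 4 new) → pick J (covers 3 new) → pick G (covers 1 new). Total picks: 3.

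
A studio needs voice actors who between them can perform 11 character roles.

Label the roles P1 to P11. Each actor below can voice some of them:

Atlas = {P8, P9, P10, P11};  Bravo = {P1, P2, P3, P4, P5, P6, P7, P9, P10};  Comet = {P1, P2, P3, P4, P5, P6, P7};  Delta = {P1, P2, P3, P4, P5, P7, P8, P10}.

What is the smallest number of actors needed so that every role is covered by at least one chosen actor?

2

Atlas and Bravo together: Atlas ∪ Bravo = {P1, P2, P3, P4, P5, P6, P7, P8, P9, P10, P11} — every role is covered.
No single actor has all 11 roles (the largest, Bravo, has 9), so 2 is optimal.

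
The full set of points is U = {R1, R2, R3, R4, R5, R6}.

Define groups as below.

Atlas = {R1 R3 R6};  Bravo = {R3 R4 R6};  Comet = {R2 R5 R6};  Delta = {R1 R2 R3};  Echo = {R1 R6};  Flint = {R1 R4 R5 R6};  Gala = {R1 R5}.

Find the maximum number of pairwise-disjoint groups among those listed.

2

Bravo, Gala are pairwise disjoint (Bravo={R3,R4,R6}; Gala={R1,R5}).
Every remaining group overlaps one of these, and no 3 of the listed groups are pairwise disjoint, so 2 is the maximum.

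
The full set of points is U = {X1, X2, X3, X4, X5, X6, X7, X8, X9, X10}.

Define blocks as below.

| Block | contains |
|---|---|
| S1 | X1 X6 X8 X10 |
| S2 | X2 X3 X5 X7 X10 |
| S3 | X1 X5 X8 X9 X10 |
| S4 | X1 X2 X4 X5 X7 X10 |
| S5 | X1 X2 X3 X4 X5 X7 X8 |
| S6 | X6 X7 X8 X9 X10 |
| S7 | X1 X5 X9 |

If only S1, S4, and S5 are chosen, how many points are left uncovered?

Union of S1, S4, S5 = {X1, X2, X3, X4, X5, X6, X7, X8, X10}.
Not covered: X9 — 1 point.

1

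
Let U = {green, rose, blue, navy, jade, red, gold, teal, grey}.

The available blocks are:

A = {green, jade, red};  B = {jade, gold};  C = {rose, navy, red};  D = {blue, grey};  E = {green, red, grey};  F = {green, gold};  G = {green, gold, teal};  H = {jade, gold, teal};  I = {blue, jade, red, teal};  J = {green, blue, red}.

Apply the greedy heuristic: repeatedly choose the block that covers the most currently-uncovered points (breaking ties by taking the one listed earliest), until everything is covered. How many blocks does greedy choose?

4

Greedy: pick I (covers 4 new) → pick C (covers 2 new) → pick E (covers 2 new) → pick B (covers 1 new). Total picks: 4.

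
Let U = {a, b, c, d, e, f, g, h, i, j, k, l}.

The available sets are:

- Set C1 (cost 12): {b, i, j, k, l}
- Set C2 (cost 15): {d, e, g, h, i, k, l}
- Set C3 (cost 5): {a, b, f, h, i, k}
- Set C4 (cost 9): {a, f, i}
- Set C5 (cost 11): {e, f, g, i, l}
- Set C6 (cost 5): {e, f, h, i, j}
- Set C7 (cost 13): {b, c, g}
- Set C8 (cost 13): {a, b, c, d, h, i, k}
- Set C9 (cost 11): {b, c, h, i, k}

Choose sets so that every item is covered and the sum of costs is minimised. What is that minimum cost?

C5, C6, C8 together cover every item (C5 ∪ C6 ∪ C8 = {a, b, c, d, e, f, g, h, i, j, k, l}); total cost 11 + 5 + 13 = 29.
The greedy pick C3, C6, C2, C9 costs 36; no covering selection beats 29.

29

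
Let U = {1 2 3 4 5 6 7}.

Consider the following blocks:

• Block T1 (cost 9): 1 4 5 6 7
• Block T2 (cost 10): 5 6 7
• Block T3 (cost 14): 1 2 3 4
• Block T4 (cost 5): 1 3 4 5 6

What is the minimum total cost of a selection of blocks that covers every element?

T1, T3 together cover every element (T1 ∪ T3 = {1, 2, 3, 4, 5, 6, 7}); total cost 9 + 14 = 23.
The greedy pick T4, T1, T3 costs 28; no covering selection beats 23.

23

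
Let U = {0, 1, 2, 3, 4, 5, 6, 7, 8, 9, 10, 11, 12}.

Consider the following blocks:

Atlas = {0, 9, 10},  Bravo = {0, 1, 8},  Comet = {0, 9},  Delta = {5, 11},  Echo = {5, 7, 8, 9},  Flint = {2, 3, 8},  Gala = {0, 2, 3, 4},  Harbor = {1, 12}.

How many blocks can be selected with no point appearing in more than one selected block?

Comet, Delta, Flint, Harbor are pairwise disjoint (Comet={0,9}; Delta={5,11}; Flint={2,3,8}; Harbor={1,12}).
Every remaining block overlaps one of these, and no 5 of the listed blocks are pairwise disjoint, so 4 is the maximum.

4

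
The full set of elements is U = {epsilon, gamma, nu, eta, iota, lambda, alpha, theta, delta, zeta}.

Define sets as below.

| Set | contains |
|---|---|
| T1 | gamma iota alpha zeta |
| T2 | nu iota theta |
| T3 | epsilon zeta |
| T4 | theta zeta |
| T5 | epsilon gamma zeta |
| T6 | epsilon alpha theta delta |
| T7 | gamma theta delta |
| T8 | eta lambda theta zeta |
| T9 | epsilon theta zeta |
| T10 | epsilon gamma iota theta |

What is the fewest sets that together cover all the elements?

4

T2, T6, T7, and T8 cover everything between them: the union {epsilon, gamma, nu, eta, iota, lambda, alpha, theta, delta, zeta} is all of U.
Only T2 contains nu, so T2 is forced; the remaining 7 elements need at least 3 more sets (each remaining set adds at most 3) — so at least 4 sets are needed, and 4 is optimal.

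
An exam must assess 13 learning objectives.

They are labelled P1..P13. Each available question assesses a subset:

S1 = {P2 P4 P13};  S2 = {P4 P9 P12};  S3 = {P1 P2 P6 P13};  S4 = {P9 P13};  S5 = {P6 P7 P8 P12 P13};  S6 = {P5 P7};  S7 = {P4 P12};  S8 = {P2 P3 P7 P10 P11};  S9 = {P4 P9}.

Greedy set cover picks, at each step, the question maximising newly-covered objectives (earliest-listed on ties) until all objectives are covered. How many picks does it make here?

5

Greedy: pick S5 (covers 5 new) → pick S8 (covers 4 new) → pick S2 (covers 2 new) → pick S3 (covers 1 new) → pick S6 (covers 1 new). Total picks: 5.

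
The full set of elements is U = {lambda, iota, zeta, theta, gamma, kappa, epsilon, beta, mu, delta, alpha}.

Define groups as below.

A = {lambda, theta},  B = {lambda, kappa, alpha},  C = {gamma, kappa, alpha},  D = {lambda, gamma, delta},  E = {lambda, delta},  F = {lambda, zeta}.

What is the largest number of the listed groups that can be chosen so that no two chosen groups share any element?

C, E are pairwise disjoint (C={gamma,kappa,alpha}; E={lambda,delta}).
Every remaining group overlaps one of these, and no 3 of the listed groups are pairwise disjoint, so 2 is the maximum.

2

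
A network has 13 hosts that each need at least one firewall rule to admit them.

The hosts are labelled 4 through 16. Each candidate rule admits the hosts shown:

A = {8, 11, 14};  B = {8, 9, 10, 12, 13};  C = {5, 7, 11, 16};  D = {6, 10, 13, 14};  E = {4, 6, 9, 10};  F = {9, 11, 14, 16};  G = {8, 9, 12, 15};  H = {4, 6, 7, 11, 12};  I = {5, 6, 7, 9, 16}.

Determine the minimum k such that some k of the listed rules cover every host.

D and G and H and I together: D ∪ G ∪ H ∪ I = {4, 5, 6, 7, 8, 9, 10, 11, 12, 13, 14, 15, 16} — every host is covered.
Only G contains 15, so G is forced; the remaining 9 hosts need at least 3 more rules (each remaining rule adds at most 4) — so at least 4 rules are needed, and 4 is optimal.

4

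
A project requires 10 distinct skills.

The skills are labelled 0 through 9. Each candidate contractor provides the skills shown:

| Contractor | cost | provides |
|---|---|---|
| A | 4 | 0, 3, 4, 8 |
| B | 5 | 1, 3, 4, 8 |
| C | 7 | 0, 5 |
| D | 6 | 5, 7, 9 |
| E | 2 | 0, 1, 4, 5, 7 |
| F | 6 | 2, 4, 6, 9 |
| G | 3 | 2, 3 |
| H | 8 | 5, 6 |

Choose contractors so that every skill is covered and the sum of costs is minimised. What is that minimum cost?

A, E, F together cover every skill (A ∪ E ∪ F = {0, 1, 2, 3, 4, 5, 6, 7, 8, 9}); total cost 4 + 2 + 6 = 12.
The greedy pick E, G, F, A costs 15; no covering selection beats 12.

12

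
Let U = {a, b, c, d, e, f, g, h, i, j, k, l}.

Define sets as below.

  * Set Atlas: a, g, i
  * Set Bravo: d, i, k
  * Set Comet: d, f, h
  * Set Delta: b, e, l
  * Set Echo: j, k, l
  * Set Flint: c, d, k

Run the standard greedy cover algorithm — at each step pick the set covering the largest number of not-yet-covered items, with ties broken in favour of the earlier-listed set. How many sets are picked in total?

5

Greedy: pick Atlas (covers 3 new) → pick Comet (covers 3 new) → pick Delta (covers 3 new) → pick Echo (covers 2 new) → pick Flint (covers 1 new). Total picks: 5.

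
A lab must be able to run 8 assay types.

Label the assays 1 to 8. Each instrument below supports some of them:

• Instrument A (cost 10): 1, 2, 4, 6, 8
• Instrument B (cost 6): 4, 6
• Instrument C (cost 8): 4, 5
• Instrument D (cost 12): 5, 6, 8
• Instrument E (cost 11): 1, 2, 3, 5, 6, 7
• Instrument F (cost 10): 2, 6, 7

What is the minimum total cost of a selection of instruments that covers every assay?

21

A, E together cover every assay (A ∪ E = {1, 2, 3, 4, 5, 6, 7, 8}); total cost 10 + 11 = 21.
No covering selection has total cost below 21.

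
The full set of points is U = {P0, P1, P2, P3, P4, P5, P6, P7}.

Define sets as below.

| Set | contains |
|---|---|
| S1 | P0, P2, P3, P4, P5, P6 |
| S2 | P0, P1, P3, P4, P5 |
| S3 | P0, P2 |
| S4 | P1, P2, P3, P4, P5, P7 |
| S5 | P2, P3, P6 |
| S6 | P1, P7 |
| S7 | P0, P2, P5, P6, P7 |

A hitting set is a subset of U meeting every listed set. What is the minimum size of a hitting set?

2

The 2 points {P1, P2} hit every set.
The sets S5, S6 are pairwise disjoint, so any hitting set needs a separate point for each — at least 2. Hence 2 is optimal.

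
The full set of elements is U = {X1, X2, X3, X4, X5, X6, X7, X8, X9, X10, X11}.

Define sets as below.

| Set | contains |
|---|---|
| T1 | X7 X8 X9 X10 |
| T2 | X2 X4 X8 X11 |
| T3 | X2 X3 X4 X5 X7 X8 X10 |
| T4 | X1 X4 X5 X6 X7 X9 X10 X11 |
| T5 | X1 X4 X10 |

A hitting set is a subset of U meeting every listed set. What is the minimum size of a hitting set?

2

Take H = {X4, X9}. Each listed set contains at least one of these, so H is a hitting set of size 2.
No single element lies in every set, so at least 2 are needed and 2 is optimal.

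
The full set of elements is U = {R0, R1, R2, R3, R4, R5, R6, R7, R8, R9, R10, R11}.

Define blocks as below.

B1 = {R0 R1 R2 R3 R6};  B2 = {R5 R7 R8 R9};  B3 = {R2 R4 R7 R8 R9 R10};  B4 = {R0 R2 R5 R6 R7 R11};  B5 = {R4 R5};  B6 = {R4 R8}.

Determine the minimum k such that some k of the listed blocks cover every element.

Take {B1, B3, B4}. Their union is {R0, R1, R2, R3, R4, R5, R6, R7, R8, R9, R10, R11}, which is all 12 elements.
Only B1 contains R1, so B1 is forced; the remaining 7 elements need at least 2 more blocks (each remaining block adds at most 5) — so at least 3 blocks are needed, and 3 is optimal.

3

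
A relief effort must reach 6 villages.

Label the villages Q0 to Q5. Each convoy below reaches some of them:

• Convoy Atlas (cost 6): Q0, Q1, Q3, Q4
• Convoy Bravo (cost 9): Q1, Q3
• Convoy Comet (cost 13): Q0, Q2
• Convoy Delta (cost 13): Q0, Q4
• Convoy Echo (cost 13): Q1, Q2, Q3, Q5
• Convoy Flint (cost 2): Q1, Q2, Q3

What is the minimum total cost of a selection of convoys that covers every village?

19

Atlas, Echo together cover every village (Atlas ∪ Echo = {Q0, Q1, Q2, Q3, Q4, Q5}); total cost 6 + 13 = 19.
The greedy pick Flint, Atlas, Echo costs 21; no covering selection beats 19.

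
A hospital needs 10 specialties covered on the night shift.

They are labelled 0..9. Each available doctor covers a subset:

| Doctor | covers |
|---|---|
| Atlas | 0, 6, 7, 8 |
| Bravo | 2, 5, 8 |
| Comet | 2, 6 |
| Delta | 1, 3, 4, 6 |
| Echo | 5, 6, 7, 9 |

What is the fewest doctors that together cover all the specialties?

4

Take {Atlas, Comet, Delta, Echo}. Their union is {0, 1, 2, 3, 4, 5, 6, 7, 8, 9}, which is all 10 specialties.
No 3 of the 5 doctors cover everything (all 10 combinations miss at least one specialty), so 4 is optimal.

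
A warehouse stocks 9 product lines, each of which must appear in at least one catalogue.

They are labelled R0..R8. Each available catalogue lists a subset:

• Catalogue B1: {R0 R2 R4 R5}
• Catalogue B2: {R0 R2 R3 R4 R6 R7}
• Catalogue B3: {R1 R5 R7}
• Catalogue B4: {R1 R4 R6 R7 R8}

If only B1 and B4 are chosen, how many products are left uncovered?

Union of B1, B4 = {R0, R1, R2, R4, R5, R6, R7, R8}.
Not covered: R3 — 1 product.

1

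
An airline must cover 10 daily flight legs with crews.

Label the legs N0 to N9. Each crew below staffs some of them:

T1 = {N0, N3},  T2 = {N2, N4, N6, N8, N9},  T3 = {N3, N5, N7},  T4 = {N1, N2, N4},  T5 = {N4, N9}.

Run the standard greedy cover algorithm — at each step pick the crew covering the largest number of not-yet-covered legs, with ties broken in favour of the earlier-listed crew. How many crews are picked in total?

Greedy: pick T2 (covers 5 new) → pick T3 (covers 3 new) → pick T1 (covers 1 new) → pick T4 (covers 1 new). Total picks: 4.

4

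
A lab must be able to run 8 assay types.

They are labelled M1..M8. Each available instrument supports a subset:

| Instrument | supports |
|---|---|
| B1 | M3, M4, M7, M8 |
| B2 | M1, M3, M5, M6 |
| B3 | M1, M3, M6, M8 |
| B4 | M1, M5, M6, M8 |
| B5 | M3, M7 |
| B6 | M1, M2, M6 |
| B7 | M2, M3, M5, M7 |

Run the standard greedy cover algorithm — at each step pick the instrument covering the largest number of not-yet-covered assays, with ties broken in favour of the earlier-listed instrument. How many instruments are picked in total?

Greedy: pick B1 (covers 4 new) → pick B2 (covers 3 new) → pick B6 (covers 1 new). Total picks: 3.

3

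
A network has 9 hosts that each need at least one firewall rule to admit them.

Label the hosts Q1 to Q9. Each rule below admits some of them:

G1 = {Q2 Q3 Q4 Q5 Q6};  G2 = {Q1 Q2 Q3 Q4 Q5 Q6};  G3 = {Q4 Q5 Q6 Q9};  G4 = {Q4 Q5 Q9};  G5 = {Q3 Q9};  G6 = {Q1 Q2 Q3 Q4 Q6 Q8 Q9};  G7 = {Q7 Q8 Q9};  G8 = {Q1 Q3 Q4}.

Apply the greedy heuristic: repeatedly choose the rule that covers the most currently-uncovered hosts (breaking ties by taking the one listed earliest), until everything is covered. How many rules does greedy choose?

3

Greedy: pick G6 (covers 7 new) → pick G1 (covers 1 new) → pick G7 (covers 1 new). Total picks: 3.
(The true minimum cover uses only 2 rules, so greedy is not optimal here.)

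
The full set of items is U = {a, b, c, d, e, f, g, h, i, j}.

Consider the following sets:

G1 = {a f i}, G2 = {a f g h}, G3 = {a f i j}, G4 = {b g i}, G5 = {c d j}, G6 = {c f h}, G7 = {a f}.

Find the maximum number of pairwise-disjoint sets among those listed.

3

G4, G5, G7 are pairwise disjoint (G4={b,g,i}; G5={c,d,j}; G7={a,f}).
Every remaining set overlaps one of these, and no 4 of the listed sets are pairwise disjoint, so 3 is the maximum.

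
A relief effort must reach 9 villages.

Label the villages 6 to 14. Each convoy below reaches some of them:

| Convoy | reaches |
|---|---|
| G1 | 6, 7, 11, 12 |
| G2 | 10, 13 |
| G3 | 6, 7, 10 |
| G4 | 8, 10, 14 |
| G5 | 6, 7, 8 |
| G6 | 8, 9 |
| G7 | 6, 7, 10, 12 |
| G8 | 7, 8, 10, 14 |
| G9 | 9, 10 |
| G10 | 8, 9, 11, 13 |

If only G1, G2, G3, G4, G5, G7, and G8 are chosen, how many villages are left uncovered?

Union of G1, G2, G3, G4, G5, G7, G8 = {6, 7, 8, 10, 11, 12, 13, 14}.
Not covered: 9 — 1 village.

1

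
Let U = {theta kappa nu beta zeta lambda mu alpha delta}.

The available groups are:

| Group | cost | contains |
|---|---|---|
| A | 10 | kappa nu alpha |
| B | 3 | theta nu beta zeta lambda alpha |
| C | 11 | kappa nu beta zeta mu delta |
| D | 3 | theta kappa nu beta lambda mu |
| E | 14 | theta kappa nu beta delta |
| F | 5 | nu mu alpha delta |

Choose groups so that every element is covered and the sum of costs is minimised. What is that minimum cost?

B, D, F together cover every element (B ∪ D ∪ F = {theta, kappa, nu, beta, zeta, lambda, mu, alpha, delta}); total cost 3 + 3 + 5 = 11.
No covering selection has total cost below 11.

11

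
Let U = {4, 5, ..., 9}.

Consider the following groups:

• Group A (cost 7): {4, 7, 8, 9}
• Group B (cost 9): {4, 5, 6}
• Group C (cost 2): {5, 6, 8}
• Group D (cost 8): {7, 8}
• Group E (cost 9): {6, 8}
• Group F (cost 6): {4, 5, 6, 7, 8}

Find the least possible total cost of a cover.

9

A, C together cover every point (A ∪ C = {4, 5, 6, 7, 8, 9}); total cost 7 + 2 = 9.
No covering selection has total cost below 9.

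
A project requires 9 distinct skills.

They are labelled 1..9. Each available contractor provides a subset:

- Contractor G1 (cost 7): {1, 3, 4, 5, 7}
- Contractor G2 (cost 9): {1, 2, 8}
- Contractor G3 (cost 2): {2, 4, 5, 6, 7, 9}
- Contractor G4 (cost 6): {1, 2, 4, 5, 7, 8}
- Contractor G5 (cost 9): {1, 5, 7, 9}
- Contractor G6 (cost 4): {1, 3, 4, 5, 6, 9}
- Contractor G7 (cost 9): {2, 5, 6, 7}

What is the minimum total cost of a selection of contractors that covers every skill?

10

G4, G6 together cover every skill (G4 ∪ G6 = {1, 2, 3, 4, 5, 6, 7, 8, 9}); total cost 6 + 4 = 10.
The greedy pick G3, G6, G4 costs 12; no covering selection beats 10.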